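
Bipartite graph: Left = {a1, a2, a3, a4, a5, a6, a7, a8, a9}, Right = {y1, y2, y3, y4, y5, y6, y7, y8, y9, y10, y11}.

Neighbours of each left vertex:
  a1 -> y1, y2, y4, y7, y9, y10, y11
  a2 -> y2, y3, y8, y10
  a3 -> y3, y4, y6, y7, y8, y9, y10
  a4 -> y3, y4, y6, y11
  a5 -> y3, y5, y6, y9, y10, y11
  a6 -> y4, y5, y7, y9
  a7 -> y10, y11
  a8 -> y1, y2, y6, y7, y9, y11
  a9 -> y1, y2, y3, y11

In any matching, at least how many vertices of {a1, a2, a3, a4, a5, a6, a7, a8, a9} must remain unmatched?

A valid assignment of size 9: a1-y7, a2-y2, a3-y9, a4-y4, a5-y11, a6-y5, a7-y10, a8-y6, a9-y3.
This saturates every left vertex, so 9 is the maximum.
That matches 9 of the 9, leaving 0 unmatched; no matching can do better.

0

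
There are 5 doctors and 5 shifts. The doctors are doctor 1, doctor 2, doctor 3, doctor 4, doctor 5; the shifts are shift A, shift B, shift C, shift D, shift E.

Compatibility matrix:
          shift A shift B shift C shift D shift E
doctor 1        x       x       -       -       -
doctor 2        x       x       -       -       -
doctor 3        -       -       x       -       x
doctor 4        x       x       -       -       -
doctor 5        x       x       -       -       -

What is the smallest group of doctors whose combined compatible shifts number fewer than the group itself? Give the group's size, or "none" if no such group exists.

3

Take S = {doctor 1, doctor 2, doctor 4}. Its neighbourhood is {shift A, shift B}, so |N(S)| = 2 < |S| = 3.
Every subset of size less than 3 has at least as many neighbours as members, so 3 is the minimum.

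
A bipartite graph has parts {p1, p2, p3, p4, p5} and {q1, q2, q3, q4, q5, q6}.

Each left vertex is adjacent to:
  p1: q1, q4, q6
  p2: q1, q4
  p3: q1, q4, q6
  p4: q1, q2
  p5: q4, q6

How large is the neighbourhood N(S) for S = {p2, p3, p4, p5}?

4

The union of neighbours of {p2, p3, p4, p5} is {q1, q2, q4, q6}, which has 4 elements.
Since |N(S)| = 4 ≥ |S| = 4, Hall's condition holds for this subset.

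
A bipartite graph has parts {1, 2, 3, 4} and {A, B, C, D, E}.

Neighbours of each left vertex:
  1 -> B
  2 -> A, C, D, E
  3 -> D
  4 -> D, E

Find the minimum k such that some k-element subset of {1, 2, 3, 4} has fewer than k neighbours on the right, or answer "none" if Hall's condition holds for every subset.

A matching saturating every left vertex exists, for instance 1→B, 2→C, 3→D, 4→E.
By Hall's marriage theorem, this means |N(S)| ≥ |S| for every subset S, so no violating subset exists.

none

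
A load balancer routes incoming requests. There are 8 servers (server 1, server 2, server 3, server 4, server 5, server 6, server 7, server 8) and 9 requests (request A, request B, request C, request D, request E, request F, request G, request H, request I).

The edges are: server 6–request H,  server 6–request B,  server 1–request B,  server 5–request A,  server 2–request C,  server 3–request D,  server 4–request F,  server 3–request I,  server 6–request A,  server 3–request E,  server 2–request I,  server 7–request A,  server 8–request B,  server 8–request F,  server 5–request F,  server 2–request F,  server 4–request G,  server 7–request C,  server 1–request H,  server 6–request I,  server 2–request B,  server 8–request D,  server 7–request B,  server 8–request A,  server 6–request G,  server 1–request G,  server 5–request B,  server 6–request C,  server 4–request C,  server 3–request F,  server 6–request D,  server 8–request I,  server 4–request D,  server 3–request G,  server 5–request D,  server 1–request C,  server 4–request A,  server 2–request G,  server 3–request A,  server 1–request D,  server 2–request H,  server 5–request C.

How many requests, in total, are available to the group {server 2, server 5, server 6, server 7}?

The union of neighbours of {server 2, server 5, server 6, server 7} is {request A, request B, request C, request D, request F, request G, request H, request I}, which has 8 elements.
Since |N(S)| = 8 ≥ |S| = 4, Hall's condition holds for this subset.

8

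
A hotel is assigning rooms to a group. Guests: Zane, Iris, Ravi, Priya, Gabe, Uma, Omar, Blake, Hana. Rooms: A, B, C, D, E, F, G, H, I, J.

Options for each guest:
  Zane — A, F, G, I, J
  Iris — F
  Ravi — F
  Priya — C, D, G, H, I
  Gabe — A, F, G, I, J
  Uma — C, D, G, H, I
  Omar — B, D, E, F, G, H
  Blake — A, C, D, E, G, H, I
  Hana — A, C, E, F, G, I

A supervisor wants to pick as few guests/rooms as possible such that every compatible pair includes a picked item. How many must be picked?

8

{Zane, Priya, Gabe, Uma, Omar, Blake, Hana, F} is a vertex cover of size 8: every edge has an endpoint in this set.
No smaller cover exists because Zane–I, Iris–F, Priya–D, Gabe–J, Uma–H, Omar–E, Blake–A, Hana–G is a matching of size 8, and a cover must include an endpoint of each of these disjoint edges (König's theorem).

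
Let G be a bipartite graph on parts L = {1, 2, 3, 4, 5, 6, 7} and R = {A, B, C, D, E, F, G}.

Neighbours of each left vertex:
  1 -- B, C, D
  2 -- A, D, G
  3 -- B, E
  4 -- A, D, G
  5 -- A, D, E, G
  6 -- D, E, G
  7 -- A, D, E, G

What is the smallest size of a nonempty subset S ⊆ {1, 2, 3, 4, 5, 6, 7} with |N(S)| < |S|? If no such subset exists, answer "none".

Take S = {2, 4, 5, 6, 7}. Its neighbourhood is {A, D, E, G}, so |N(S)| = 4 < |S| = 5.
Every subset of size less than 5 has at least as many neighbours as members, so 5 is the minimum.

5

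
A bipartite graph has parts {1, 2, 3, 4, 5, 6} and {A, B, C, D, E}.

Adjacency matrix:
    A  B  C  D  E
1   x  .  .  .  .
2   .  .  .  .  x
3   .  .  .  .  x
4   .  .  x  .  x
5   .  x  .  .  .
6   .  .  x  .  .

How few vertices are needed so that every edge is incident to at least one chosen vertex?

A maximum matching has 4 edges (e.g. 1–A, 2–E, 4–C, 5–B).
By König's theorem the minimum vertex cover has the same size. One such cover is {1, 5, C, E}.

4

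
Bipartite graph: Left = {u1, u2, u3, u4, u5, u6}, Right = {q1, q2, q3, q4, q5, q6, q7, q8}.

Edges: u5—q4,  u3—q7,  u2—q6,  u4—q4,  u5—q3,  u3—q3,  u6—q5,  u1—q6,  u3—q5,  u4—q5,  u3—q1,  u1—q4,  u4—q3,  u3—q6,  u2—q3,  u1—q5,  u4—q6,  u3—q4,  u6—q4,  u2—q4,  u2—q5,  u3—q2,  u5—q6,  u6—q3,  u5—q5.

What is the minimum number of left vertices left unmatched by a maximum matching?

1

One maximum matching: u1-q5, u2-q3, u3-q7, u4-q4, u5-q6.
The set {u1, u2, u4, u5, u6} has only 4 neighbours ({q3, q4, q5, q6}), so by Hall's theorem at most 5 of the 6 left vertices can be matched.
That matches 5 of the 6, leaving 1 unmatched; no matching can do better.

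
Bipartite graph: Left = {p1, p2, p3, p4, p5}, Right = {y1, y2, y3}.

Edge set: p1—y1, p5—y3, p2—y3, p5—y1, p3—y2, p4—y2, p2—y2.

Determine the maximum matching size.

One maximum matching: p1→y1, p2→y3, p3→y2.
The set {p1, p2, p3, p4, p5} has only 3 neighbours ({y1, y2, y3}), so by Hall's theorem at most 3 of the 5 left vertices can be matched.

3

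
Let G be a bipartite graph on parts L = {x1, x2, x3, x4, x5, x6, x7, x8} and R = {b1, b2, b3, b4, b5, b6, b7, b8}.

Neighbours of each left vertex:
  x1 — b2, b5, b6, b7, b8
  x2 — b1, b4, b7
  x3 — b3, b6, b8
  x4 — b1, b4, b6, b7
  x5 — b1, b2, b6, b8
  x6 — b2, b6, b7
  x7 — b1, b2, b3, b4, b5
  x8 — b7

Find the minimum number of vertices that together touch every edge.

8

{x1, x2, x3, x4, x5, x6, x7, x8} is a vertex cover of size 8: every edge has an endpoint in this set.
No smaller cover exists because x1–b5, x2–b4, x3–b3, x4–b6, x5–b8, x6–b2, x7–b1, x8–b7 is a matching of size 8, and a cover must include an endpoint of each of these disjoint edges (König's theorem).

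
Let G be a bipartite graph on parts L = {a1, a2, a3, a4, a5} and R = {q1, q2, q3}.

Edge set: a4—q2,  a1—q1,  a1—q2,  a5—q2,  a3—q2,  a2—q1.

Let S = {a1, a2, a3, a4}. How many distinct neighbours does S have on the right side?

The union of neighbours of {a1, a2, a3, a4} is {q1, q2}, which has 2 elements.
Since |N(S)| = 2 < |S| = 4, Hall's condition fails for this subset.

2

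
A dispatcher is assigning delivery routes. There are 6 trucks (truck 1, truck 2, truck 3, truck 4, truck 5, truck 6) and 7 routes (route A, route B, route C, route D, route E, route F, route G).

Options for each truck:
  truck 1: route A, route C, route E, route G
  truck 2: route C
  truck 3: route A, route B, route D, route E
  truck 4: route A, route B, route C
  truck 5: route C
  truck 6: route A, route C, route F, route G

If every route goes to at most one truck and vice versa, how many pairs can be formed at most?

For example, pair truck 1-route E, truck 2-route C, truck 3-route B, truck 4-route A, truck 6-route G.
The set {truck 2, truck 5} has only 1 neighbour ({route C}), so by Hall's theorem at most 5 of the 6 trucks can be matched.

5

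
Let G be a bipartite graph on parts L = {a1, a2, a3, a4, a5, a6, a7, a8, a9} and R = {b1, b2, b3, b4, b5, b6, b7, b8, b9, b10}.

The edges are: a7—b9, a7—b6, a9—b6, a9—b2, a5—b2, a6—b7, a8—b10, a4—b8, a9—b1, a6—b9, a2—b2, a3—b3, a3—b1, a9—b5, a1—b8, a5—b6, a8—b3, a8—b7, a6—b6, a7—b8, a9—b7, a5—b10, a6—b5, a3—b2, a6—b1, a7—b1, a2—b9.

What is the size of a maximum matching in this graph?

8

One maximum matching: a1→b8, a2→b9, a3→b3, a5→b2, a6→b1, a7→b6, a8→b10, a9→b7.
The set {a1, a4} has only 1 neighbour ({b8}), so by Hall's theorem at most 8 of the 9 left vertices can be matched.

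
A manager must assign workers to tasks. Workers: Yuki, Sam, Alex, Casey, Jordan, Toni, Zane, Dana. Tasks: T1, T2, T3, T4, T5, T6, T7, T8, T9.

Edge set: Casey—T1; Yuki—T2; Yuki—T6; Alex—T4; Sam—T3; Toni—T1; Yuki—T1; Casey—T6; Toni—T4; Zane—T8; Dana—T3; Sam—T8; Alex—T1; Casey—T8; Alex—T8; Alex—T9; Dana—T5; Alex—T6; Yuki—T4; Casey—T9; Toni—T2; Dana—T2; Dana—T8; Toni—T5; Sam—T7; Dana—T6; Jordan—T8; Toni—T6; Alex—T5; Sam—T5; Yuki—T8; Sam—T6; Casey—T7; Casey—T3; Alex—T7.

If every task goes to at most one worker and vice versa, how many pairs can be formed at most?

7

One maximum matching: Yuki–T1, Sam–T7, Alex–T4, Casey–T3, Jordan–T8, Toni–T6, Dana–T5.
The set {Jordan, Zane} has only 1 neighbour ({T8}), so by Hall's theorem at most 7 of the 8 workers can be matched.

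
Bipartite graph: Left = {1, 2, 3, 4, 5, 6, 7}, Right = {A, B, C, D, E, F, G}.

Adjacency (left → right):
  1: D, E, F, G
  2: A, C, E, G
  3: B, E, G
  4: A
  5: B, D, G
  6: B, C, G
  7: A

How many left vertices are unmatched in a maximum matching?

1

A valid assignment of size 6: 1→D, 2→C, 3→E, 4→A, 5→G, 6→B.
The set {4, 7} has only 1 neighbour ({A}), so by Hall's theorem at most 6 of the 7 left vertices can be matched.
That matches 6 of the 7, leaving 1 unmatched; no matching can do better.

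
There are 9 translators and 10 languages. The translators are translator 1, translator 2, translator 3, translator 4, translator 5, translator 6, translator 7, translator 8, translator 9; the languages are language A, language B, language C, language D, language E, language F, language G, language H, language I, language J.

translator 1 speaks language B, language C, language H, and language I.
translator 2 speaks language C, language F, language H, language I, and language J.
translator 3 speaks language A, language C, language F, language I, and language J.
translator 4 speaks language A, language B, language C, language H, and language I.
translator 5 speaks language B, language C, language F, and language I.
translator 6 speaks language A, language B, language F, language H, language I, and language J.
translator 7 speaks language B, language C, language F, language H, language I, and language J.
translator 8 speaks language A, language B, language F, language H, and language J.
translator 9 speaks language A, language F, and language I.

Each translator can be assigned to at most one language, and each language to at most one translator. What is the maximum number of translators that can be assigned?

7

One maximum matching: translator 1–language H, translator 2–language I, translator 3–language A, translator 4–language B, translator 5–language C, translator 6–language J, translator 7–language F.
The set {translator 1, translator 2, translator 3, translator 4, translator 5, translator 6, translator 7, translator 8, translator 9} has only 7 neighbours ({language A, language B, language C, language F, language H, language I, language J}), so by Hall's theorem at most 7 of the 9 translators can be matched.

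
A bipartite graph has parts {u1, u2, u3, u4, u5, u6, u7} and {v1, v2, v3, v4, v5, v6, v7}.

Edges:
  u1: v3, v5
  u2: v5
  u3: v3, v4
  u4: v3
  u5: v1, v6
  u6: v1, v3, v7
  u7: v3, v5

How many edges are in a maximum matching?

5

One maximum matching: u1-v3, u2-v5, u3-v4, u5-v6, u6-v7.
The set {u1, u2, u4, u7} has only 2 neighbours ({v3, v5}), so by Hall's theorem at most 5 of the 7 left vertices can be matched.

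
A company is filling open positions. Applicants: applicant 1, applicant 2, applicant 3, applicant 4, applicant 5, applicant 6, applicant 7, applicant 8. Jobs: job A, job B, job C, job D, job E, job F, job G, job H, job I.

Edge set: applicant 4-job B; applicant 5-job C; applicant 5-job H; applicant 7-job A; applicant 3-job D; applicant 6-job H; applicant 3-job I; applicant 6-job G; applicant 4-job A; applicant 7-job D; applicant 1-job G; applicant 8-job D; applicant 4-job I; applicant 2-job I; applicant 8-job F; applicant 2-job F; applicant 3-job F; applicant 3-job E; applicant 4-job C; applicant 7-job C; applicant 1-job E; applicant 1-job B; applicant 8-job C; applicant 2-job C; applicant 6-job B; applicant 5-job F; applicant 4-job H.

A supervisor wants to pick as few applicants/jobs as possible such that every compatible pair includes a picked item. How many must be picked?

8

{applicant 1, applicant 2, applicant 3, applicant 4, applicant 5, applicant 6, applicant 7, applicant 8} is a vertex cover of size 8: every edge has an endpoint in this set.
No smaller cover exists because applicant 1–job E, applicant 2–job C, applicant 3–job I, applicant 4–job B, applicant 5–job H, applicant 6–job G, applicant 7–job A, applicant 8–job F is a matching of size 8, and a cover must include an endpoint of each of these disjoint edges (König's theorem).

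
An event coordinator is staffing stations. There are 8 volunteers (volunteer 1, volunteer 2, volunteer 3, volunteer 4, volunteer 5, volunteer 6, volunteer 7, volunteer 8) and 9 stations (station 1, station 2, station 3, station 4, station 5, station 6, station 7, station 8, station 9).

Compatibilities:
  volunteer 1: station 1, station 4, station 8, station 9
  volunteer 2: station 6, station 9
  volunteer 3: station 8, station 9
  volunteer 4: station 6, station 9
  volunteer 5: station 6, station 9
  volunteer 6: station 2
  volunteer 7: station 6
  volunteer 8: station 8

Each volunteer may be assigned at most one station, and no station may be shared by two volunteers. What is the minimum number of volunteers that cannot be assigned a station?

3

A valid assignment of size 5: volunteer 1-station 4, volunteer 2-station 6, volunteer 3-station 8, volunteer 4-station 9, volunteer 6-station 2.
The set {volunteer 2, volunteer 3, volunteer 4, volunteer 5, volunteer 7, volunteer 8} has only 3 neighbours ({station 6, station 8, station 9}), so by Hall's theorem at most 5 of the 8 volunteers can be matched.
That matches 5 of the 8, leaving 3 unmatched; no matching can do better.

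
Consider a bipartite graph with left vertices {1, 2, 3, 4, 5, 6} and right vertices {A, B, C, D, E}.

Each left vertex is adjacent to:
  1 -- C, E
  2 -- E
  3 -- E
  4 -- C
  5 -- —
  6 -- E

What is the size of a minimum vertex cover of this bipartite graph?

2

A maximum matching has 2 edges (e.g. 1–C, 2–E).
By König's theorem the minimum vertex cover has the same size. One such cover is {C, E}.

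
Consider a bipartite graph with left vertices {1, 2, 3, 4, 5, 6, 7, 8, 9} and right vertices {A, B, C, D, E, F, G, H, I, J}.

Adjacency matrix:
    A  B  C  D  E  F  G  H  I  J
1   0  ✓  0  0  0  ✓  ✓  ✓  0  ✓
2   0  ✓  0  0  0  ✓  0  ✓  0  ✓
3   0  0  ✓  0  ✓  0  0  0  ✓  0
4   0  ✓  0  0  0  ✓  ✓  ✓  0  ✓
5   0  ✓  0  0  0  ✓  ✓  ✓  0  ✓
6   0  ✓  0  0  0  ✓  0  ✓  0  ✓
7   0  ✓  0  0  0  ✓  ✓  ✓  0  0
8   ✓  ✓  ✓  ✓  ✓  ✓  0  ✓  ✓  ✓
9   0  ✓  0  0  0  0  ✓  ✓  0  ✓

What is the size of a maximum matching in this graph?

7

One maximum matching: 1-J, 2-F, 3-E, 4-B, 5-G, 6-H, 8-A.
The set {1, 2, 4, 5, 6, 7, 9} has only 5 neighbours ({B, F, G, H, J}), so by Hall's theorem at most 7 of the 9 left vertices can be matched.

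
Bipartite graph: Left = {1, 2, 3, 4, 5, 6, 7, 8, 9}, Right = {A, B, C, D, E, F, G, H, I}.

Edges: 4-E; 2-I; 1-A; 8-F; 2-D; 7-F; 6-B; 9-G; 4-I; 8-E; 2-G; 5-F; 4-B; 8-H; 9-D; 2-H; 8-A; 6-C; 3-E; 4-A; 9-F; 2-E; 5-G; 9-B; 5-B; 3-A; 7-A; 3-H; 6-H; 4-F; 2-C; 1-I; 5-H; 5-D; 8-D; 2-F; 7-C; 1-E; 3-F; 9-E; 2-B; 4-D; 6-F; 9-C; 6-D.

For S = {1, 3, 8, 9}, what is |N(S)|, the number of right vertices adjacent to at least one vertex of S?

9

The union of neighbours of {1, 3, 8, 9} is {A, B, C, D, E, F, G, H, I}, which has 9 elements.
Since |N(S)| = 9 ≥ |S| = 4, Hall's condition holds for this subset.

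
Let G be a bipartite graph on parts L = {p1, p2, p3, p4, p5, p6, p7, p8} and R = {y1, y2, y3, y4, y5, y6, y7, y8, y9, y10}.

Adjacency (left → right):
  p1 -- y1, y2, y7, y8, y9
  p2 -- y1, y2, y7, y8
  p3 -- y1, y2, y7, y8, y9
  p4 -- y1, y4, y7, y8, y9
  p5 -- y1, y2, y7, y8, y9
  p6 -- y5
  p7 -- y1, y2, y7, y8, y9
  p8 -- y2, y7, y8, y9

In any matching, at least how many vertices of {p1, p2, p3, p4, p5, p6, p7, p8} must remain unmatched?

1

A valid assignment of size 7: p1→y2, p2→y8, p3→y1, p4→y4, p5→y9, p6→y5, p7→y7.
The set {p1, p2, p3, p5, p7, p8} has only 5 neighbours ({y1, y2, y7, y8, y9}), so by Hall's theorem at most 7 of the 8 left vertices can be matched.
That matches 7 of the 8, leaving 1 unmatched; no matching can do better.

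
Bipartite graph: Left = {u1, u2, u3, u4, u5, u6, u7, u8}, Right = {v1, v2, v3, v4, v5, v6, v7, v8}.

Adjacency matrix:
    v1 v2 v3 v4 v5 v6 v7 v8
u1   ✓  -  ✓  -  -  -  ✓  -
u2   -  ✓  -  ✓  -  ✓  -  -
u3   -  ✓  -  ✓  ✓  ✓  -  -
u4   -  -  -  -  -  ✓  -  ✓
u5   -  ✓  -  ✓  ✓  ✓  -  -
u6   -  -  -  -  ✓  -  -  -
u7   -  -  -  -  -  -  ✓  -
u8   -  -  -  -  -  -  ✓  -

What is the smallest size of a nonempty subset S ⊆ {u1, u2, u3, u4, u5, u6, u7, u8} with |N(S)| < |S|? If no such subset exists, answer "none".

2

Take S = {u7, u8}. Its neighbourhood is {v7}, so |N(S)| = 1 < |S| = 2.
No single vertex violates Hall's condition since each has at least one neighbour, so 2 is the minimum.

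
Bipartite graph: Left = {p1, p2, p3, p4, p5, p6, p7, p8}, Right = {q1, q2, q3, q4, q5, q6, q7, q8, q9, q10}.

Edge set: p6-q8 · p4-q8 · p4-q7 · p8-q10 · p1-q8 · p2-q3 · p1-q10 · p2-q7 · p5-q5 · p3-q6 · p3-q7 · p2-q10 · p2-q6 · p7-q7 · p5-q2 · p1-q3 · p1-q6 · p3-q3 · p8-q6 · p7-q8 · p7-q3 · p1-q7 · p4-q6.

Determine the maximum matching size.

6

One maximum matching: p1-q3, p2-q10, p3-q6, p4-q7, p5-q2, p6-q8.
The set {p1, p2, p3, p4, p6, p7, p8} has only 5 neighbours ({q10, q3, q6, q7, q8}), so by Hall's theorem at most 6 of the 8 left vertices can be matched.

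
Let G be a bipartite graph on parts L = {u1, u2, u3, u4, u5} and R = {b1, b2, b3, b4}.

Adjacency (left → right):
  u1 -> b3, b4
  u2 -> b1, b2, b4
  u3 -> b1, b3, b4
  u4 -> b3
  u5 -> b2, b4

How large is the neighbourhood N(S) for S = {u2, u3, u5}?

4

The union of neighbours of {u2, u3, u5} is {b1, b2, b3, b4}, which has 4 elements.
Since |N(S)| = 4 ≥ |S| = 3, Hall's condition holds for this subset.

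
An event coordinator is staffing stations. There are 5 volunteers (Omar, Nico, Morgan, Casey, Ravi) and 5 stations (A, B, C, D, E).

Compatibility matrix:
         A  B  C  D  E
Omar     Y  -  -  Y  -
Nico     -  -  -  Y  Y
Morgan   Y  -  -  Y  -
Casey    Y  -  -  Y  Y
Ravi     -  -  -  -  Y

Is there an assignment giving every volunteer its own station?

The set {Omar, Nico, Morgan, Casey, Ravi} has only 3 neighbours ({A, D, E}), so by Hall's theorem at most 3 of the 5 volunteers can be matched.
Hence no matching covers every volunteer.

No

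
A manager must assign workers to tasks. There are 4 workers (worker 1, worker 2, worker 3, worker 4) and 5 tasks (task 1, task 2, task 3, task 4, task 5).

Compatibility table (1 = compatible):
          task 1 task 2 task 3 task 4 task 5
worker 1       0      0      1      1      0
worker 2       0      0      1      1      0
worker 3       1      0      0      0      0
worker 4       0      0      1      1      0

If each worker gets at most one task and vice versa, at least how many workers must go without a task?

1

For example, pair worker 1→task 3, worker 2→task 4, worker 3→task 1.
The set {worker 1, worker 2, worker 4} has only 2 neighbours ({task 3, task 4}), so by Hall's theorem at most 3 of the 4 workers can be matched.
That matches 3 of the 4, leaving 1 unmatched; no matching can do better.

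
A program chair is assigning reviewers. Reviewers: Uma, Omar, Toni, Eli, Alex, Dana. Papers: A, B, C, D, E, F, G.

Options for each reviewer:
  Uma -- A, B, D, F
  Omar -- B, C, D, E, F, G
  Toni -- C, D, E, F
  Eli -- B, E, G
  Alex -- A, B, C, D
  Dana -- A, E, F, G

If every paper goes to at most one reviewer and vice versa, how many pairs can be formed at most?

6

For example, pair Uma-F, Omar-G, Toni-D, Eli-B, Alex-C, Dana-E.
All 6 reviewers are matched, so no larger matching exists.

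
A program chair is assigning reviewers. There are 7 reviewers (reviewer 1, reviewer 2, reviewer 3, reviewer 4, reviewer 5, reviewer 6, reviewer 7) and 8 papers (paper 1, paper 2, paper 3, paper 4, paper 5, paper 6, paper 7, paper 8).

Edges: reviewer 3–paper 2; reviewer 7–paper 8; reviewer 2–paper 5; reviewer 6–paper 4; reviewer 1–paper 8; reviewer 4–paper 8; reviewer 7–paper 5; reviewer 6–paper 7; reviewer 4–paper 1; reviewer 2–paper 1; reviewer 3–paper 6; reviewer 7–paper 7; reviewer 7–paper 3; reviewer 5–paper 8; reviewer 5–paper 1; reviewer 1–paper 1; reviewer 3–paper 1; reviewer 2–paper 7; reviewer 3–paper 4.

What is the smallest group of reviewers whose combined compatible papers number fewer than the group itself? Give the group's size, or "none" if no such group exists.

Take S = {reviewer 1, reviewer 4, reviewer 5}. Its neighbourhood is {paper 1, paper 8}, so |N(S)| = 2 < |S| = 3.
Every subset of size less than 3 has at least as many neighbours as members, so 3 is the minimum.

3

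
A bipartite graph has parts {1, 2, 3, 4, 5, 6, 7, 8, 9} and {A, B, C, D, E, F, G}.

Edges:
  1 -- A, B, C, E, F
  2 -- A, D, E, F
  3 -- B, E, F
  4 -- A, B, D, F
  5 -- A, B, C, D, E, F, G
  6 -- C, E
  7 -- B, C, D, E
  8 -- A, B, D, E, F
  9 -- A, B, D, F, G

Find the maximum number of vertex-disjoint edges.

A valid assignment of size 7: 1-A, 2-D, 3-E, 4-F, 5-G, 6-C, 7-B.
The set {1, 2, 3, 4, 5, 6, 7, 8, 9} has only 7 neighbours ({A, B, C, D, E, F, G}), so by Hall's theorem at most 7 of the 9 left vertices can be matched.

7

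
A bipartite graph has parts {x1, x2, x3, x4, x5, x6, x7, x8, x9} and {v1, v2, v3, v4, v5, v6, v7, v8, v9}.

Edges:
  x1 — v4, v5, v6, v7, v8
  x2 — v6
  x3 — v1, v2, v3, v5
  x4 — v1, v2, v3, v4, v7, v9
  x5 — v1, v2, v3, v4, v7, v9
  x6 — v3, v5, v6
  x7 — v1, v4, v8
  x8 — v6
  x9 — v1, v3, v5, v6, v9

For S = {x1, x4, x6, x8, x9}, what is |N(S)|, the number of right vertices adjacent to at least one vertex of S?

9

The union of neighbours of {x1, x4, x6, x8, x9} is {v1, v2, v3, v4, v5, v6, v7, v8, v9}, which has 9 elements.
Since |N(S)| = 9 ≥ |S| = 5, Hall's condition holds for this subset.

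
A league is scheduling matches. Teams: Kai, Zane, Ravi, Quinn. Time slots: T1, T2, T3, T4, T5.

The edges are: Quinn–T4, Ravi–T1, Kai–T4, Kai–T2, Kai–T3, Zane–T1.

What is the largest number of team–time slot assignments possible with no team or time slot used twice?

For example, pair Kai–T2, Zane–T1, Quinn–T4.
The set {Zane, Ravi} has only 1 neighbour ({T1}), so by Hall's theorem at most 3 of the 4 teams can be matched.

3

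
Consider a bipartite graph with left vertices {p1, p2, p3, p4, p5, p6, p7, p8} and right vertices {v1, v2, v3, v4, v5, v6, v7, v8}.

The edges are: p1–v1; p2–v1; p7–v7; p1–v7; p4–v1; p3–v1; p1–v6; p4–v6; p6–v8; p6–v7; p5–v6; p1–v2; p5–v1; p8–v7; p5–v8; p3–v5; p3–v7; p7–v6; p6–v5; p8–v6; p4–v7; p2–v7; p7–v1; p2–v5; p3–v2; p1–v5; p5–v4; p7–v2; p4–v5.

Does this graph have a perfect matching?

No

The set {p1, p2, p3, p4, p7, p8} has only 5 neighbours ({v1, v2, v5, v6, v7}), so by Hall's theorem at most 7 of the 8 left vertices can be matched.
Hence no matching covers every left vertex.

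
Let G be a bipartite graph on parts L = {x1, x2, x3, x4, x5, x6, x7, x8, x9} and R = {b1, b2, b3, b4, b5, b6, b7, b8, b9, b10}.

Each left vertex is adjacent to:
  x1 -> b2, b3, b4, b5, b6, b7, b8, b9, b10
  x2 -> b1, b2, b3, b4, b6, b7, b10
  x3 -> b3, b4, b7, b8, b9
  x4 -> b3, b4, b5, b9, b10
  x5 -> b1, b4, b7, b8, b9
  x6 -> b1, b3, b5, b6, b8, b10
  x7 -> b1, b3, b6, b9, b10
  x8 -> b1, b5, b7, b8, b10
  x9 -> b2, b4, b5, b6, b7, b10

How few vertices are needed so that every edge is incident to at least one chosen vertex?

9

A maximum matching has 9 edges (e.g. x1–b2, x2–b6, x3–b3, x4–b5, x5–b4, x6–b8, x7–b10, x8–b1, x9–b7).
By König's theorem the minimum vertex cover has the same size. One such cover is {x1, x2, x3, x4, x5, x6, x7, x8, x9}.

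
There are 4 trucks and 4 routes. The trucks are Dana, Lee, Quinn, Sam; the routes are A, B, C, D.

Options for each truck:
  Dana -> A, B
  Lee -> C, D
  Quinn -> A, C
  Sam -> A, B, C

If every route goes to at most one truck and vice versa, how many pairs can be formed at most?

4

A valid assignment of size 4: Dana→A, Lee→D, Quinn→C, Sam→B.
This saturates every truck, so 4 is the maximum.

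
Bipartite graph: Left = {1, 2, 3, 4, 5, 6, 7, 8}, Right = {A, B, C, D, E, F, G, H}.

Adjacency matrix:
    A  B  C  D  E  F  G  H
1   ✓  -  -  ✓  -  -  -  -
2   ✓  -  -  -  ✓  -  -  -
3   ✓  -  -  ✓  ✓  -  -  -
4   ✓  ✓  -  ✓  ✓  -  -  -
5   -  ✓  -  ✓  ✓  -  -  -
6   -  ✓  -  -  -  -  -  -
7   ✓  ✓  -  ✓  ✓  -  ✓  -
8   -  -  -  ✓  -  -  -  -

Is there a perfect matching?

The set {1, 2, 3, 4, 5, 6, 8} has only 4 neighbours ({A, B, D, E}), so by Hall's theorem at most 5 of the 8 left vertices can be matched.
Hence no matching covers every left vertex.

No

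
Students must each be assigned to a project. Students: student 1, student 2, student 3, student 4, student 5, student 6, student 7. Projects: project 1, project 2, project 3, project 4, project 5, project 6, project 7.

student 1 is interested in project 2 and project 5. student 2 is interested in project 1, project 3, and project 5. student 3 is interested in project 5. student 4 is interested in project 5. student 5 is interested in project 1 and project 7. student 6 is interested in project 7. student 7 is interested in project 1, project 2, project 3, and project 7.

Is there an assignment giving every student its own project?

The set {student 1, student 2, student 3, student 4, student 5, student 6, student 7} has only 5 neighbours ({project 1, project 2, project 3, project 5, project 7}), so by Hall's theorem at most 5 of the 7 students can be matched.
Hence no matching covers every student.

No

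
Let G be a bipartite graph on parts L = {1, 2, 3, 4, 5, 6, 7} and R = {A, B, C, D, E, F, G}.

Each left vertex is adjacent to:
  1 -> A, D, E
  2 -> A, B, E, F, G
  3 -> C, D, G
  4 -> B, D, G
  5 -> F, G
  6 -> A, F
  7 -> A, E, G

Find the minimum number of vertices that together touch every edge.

The 7 edges 1–D, 2–A, 3–C, 4–B, 5–G, 6–F, 7–E form a matching, so any vertex cover needs at least 7 vertices (one per matched edge).
Conversely {1, 2, 3, 4, 5, 6, 7} meets every edge and has exactly 7 vertices, so 7 is optimal.

7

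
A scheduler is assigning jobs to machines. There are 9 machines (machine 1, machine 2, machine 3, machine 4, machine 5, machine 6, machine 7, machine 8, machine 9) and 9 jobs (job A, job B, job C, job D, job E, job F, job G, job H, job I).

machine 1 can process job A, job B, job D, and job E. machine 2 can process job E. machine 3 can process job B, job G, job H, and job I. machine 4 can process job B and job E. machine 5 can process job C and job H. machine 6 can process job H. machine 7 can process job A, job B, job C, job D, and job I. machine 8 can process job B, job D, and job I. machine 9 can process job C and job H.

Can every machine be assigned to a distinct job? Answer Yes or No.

No

The set {machine 5, machine 6, machine 9} has only 2 neighbours ({job C, job H}), so by Hall's theorem at most 8 of the 9 machines can be matched.
Hence no matching covers every machine.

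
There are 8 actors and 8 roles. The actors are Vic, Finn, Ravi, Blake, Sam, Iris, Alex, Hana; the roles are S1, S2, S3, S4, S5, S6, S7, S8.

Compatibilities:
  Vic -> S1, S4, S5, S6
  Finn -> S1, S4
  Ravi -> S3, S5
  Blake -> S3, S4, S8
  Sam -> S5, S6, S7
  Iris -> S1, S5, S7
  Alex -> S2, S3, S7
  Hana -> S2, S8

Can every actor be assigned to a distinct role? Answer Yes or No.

One maximum matching: Vic–S6, Finn–S4, Ravi–S3, Blake–S8, Sam–S5, Iris–S1, Alex–S7, Hana–S2.
Every actor is matched, so this is a perfect matching.

Yes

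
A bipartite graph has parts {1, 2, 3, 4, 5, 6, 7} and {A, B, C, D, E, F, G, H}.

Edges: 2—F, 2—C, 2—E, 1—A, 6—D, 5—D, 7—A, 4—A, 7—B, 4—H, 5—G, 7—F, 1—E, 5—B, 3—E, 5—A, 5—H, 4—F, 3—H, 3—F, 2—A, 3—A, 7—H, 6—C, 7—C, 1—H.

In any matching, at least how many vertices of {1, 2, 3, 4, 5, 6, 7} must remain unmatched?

0

One maximum matching: 1→E, 2→C, 3→H, 4→F, 5→G, 6→D, 7→A.
All 7 left vertices are matched, so no larger matching exists.
That matches 7 of the 7, leaving 0 unmatched; no matching can do better.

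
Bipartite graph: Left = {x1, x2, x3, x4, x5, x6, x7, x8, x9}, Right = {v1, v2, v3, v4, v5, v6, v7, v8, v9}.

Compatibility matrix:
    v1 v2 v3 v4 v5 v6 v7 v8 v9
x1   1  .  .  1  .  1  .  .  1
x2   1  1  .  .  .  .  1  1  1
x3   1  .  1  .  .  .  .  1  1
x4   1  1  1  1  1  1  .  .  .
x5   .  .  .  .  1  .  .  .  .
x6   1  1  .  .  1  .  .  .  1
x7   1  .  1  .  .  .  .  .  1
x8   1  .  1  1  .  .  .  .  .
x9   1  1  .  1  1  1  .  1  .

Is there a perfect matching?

Yes

For example, pair x1–v4, x2–v7, x3–v9, x4–v6, x5–v5, x6–v2, x7–v3, x8–v1, x9–v8.
Every left vertex is matched, so this is a perfect matching.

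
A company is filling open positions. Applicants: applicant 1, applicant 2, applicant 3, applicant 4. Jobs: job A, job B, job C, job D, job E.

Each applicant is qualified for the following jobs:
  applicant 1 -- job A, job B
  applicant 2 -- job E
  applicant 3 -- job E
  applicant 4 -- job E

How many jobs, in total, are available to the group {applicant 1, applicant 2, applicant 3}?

The union of neighbours of {applicant 1, applicant 2, applicant 3} is {job A, job B, job E}, which has 3 elements.
Since |N(S)| = 3 ≥ |S| = 3, Hall's condition holds for this subset.

3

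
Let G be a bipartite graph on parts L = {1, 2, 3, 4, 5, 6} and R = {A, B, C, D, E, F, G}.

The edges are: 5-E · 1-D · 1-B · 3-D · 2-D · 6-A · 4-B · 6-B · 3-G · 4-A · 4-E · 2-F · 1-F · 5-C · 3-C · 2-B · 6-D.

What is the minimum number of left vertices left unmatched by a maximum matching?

0

For example, pair 1→D, 2→F, 3→G, 4→E, 5→C, 6→B.
All 6 left vertices are matched, so no larger matching exists.
That matches 6 of the 6, leaving 0 unmatched; no matching can do better.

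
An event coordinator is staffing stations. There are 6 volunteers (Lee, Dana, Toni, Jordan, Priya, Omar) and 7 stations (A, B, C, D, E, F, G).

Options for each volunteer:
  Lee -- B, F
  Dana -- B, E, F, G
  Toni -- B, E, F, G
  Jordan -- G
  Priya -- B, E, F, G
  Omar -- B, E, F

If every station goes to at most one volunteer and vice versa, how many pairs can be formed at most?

One maximum matching: Lee→F, Dana→E, Toni→B, Jordan→G.
The set {Lee, Dana, Toni, Jordan, Priya, Omar} has only 4 neighbours ({B, E, F, G}), so by Hall's theorem at most 4 of the 6 volunteers can be matched.

4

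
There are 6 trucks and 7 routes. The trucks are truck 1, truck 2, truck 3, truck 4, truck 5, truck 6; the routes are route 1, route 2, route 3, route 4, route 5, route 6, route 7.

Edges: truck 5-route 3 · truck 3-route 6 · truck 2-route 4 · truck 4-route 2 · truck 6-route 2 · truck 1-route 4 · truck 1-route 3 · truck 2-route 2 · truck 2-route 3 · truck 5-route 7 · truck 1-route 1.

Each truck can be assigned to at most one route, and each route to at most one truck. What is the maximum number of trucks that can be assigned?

A valid assignment of size 5: truck 1→route 3, truck 2→route 4, truck 3→route 6, truck 4→route 2, truck 5→route 7.
The set {truck 4, truck 6} has only 1 neighbour ({route 2}), so by Hall's theorem at most 5 of the 6 trucks can be matched.

5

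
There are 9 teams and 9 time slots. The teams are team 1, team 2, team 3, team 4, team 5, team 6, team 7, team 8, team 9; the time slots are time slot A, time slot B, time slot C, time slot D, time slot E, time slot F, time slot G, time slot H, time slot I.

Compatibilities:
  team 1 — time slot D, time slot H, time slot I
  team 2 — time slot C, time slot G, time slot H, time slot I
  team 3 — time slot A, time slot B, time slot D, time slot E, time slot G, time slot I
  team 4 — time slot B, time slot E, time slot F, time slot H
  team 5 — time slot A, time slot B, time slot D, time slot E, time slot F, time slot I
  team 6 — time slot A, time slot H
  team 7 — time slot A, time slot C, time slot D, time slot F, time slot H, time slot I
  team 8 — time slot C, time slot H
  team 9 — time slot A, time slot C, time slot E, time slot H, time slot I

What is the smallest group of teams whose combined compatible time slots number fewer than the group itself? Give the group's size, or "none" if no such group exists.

none

A matching saturating every team exists, for instance team 1→time slot I, team 2→time slot G, team 3→time slot E, team 4→time slot F, team 5→time slot B, team 6→time slot A, team 7→time slot D, team 8→time slot H, team 9→time slot C.
By Hall's marriage theorem, this means |N(S)| ≥ |S| for every subset S, so no violating subset exists.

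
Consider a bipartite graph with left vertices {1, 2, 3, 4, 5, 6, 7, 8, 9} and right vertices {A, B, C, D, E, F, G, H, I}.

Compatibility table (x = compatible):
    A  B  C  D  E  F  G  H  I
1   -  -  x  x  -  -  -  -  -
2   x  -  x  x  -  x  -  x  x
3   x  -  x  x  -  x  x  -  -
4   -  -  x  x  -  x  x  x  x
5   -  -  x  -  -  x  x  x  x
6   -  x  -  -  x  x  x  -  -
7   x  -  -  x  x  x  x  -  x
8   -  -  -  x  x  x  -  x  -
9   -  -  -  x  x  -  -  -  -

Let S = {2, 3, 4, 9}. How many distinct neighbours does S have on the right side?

8

The union of neighbours of {2, 3, 4, 9} is {A, C, D, E, F, G, H, I}, which has 8 elements.
Since |N(S)| = 8 ≥ |S| = 4, Hall's condition holds for this subset.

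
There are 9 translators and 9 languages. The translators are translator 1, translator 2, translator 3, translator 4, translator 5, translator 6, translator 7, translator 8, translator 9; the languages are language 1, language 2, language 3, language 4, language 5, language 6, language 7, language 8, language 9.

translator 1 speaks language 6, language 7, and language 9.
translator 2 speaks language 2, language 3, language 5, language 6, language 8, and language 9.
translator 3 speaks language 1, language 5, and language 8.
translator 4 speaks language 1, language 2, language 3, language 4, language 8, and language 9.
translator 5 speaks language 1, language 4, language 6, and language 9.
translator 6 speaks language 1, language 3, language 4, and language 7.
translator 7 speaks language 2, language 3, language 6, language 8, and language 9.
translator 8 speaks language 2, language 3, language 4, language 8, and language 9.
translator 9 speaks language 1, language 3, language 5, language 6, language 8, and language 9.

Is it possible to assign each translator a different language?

Yes

For example, pair translator 1-language 6, translator 2-language 5, translator 3-language 1, translator 4-language 9, translator 5-language 4, translator 6-language 7, translator 7-language 2, translator 8-language 3, translator 9-language 8.
Every translator is matched, so this is a perfect matching.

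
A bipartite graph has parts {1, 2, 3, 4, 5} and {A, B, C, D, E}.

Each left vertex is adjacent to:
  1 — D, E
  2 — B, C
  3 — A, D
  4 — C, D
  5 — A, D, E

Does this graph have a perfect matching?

A valid assignment of size 5: 1-D, 2-B, 3-A, 4-C, 5-E.
All 5 left vertices are covered.

Yes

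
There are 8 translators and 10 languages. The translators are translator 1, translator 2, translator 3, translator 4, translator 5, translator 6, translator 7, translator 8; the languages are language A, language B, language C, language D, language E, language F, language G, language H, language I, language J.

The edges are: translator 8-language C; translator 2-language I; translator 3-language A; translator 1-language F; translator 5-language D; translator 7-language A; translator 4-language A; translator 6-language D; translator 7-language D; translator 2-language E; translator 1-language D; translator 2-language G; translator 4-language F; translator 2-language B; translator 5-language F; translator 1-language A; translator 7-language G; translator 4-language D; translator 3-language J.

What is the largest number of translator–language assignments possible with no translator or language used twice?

A valid assignment of size 7: translator 1–language D, translator 2–language B, translator 3–language J, translator 4–language A, translator 5–language F, translator 7–language G, translator 8–language C.
The set {translator 1, translator 4, translator 5, translator 6} has only 3 neighbours ({language A, language D, language F}), so by Hall's theorem at most 7 of the 8 translators can be matched.

7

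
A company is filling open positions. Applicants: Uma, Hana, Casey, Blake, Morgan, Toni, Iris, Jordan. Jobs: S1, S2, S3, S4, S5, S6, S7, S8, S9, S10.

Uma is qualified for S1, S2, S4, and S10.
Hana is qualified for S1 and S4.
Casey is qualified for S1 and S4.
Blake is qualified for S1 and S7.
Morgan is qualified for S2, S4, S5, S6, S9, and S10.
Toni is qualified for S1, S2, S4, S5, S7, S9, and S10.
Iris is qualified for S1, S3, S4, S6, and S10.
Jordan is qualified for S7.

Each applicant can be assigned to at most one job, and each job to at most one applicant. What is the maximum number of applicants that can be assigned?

7

A valid assignment of size 7: Uma–S10, Hana–S1, Casey–S4, Blake–S7, Morgan–S2, Toni–S9, Iris–S6.
The set {Hana, Casey, Blake, Jordan} has only 3 neighbours ({S1, S4, S7}), so by Hall's theorem at most 7 of the 8 applicants can be matched.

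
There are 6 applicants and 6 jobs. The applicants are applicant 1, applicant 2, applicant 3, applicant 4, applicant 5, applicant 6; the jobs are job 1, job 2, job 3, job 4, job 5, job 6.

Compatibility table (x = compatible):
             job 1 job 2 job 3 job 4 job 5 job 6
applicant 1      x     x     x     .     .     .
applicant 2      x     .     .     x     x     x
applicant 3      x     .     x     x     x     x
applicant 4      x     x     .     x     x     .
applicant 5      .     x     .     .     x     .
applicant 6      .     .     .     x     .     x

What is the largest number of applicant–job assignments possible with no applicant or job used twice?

One maximum matching: applicant 1–job 3, applicant 2–job 1, applicant 3–job 4, applicant 4–job 2, applicant 5–job 5, applicant 6–job 6.
All 6 applicants are matched, so no larger matching exists.

6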